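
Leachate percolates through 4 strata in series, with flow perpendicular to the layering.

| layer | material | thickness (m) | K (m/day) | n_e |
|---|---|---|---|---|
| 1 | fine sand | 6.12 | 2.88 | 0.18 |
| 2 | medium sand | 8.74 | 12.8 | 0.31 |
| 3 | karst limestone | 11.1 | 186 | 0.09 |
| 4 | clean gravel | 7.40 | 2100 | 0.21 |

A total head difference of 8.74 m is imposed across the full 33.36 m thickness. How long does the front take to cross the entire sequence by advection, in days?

With flow normal to the layers, continuity requires the same specific discharge q through every layer.
Σ(b_i/K_i) = 6.12/2.88 + 8.74/12.8 + 11.1/186 + 7.40/2100 = 2.871 d.
q = Δh / Σ(b_i/K_i) = 8.74 / 2.871 = 3.044 m/day.
In each layer the seepage velocity is v_i = q/n_i, so the layer transit time is t_i = b_i·n_i / q:
  layer 1 (fine sand): t_1 = 6.12 × 0.18 / 3.044 = 0.3619 d
  layer 2 (medium sand): t_2 = 8.74 × 0.31 / 3.044 = 0.8900 d
  layer 3 (karst limestone): t_3 = 11.1 × 0.09 / 3.044 = 0.3282 d
  layer 4 (clean gravel): t_4 = 7.40 × 0.21 / 3.044 = 0.5105 d
Total t = Σ t_i = 2.091 days.

2.09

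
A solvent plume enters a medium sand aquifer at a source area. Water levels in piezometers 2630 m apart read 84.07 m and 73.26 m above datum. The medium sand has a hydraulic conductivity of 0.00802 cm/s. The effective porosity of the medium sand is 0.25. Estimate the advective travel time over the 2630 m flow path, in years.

Convert K: 0.00802 cm/s × 864 = 6.929 m/day.
Hydraulic gradient i = (84.07 − 73.26) / 2630 = 10.81 / 2630 = 0.004110.
Darcy flux q = K · i = 6.929 × 0.004110 = 0.02848 m/day.
Seepage velocity v = q / n_e = 0.02848 / 0.25 = 0.1139 m/day.
Travel time t = L / v = 2630 / 0.1139 = 23085 days = 63.20 years.

63.2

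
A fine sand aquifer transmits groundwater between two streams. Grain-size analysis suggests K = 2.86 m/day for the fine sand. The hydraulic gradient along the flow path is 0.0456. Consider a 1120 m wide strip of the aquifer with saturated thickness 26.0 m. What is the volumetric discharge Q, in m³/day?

3800

Cross-sectional area A = 1120 × 26.0 = 29120 m².
Hydraulic gradient i = 0.0456.
Darcy's law: Q = K · A · i = 2.860 × 29120 × 0.04560 = 3798 m³/day.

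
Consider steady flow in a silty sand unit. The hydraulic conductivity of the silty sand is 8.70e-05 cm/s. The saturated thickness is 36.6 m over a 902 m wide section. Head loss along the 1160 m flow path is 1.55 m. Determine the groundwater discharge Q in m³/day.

3.32

Convert K: 8.70e-05 cm/s × 864 = 0.07517 m/day.
Cross-sectional area A = 902 × 36.6 = 33013 m².
Hydraulic gradient i = Δh / L = 1.55 / 1160 = 0.001336.
Darcy's law: Q = K · A · i = 0.07517 × 33013 × 0.001336 = 3.316 m³/day.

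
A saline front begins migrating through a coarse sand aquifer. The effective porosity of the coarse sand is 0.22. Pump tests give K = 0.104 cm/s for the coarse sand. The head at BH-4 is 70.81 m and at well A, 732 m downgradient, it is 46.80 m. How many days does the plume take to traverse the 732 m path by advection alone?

54.6

Convert K: 0.104 cm/s × 864 = 89.86 m/day.
Hydraulic gradient i = (70.81 − 46.80) / 732 = 24.01 / 732 = 0.03280.
Darcy flux q = K · i = 89.86 × 0.03280 = 2.947 m/day.
Seepage velocity v = q / n_e = 2.947 / 0.22 = 13.40 m/day.
Travel time t = L / v = 732 / 13.40 = 54.64 days.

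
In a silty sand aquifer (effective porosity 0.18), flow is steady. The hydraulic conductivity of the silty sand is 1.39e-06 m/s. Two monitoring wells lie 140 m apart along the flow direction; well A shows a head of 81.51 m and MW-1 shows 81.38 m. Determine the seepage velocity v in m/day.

Convert K: 1.39e-06 m/s × 86400 = 0.1201 m/day.
Hydraulic gradient i = (81.51 − 81.38) / 140 = 0.13 / 140 = 0.0009286.
Darcy flux q = K · i = 0.1201 × 0.0009286 = 0.0001115 m/day.
Seepage velocity v = q / n_e = 0.0001115 / 0.18 = 0.0006195 m/day.

0.000620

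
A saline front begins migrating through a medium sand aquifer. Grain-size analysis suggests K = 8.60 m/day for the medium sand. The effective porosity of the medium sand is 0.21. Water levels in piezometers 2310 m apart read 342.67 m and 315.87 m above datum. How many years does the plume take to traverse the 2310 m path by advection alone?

Hydraulic gradient i = (342.67 − 315.87) / 2310 = 26.8 / 2310 = 0.01160.
Darcy flux q = K · i = 8.600 × 0.01160 = 0.09977 m/day.
Seepage velocity v = q / n_e = 0.09977 / 0.21 = 0.4751 m/day.
Travel time t = L / v = 2310 / 0.4751 = 4862 days = 13.31 years.

13.3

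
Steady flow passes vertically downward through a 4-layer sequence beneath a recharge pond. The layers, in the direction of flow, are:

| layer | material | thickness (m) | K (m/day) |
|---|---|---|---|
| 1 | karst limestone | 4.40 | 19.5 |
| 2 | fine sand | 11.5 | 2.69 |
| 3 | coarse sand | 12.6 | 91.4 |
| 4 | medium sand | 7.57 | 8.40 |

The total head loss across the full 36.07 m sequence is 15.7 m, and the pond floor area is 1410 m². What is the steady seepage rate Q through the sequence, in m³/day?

Flow is perpendicular to layering, so the layers act in series and the equivalent K is the thickness-weighted harmonic mean.
Total thickness L = 4.40 + 11.5 + 12.6 + 7.57 = 36.07 m.
Σ(b_i/K_i) = 4.40/19.5 + 11.5/2.69 + 12.6/91.4 + 7.57/8.40 = 5.540 d.
K_eq = L / Σ(b_i/K_i) = 36.07 / 5.540 = 6.511 m/day.
Q = K_eq · A · (Δh/L) = 6.511 × 1410 × (15.7/36.07) = 3996 m³/day.

4000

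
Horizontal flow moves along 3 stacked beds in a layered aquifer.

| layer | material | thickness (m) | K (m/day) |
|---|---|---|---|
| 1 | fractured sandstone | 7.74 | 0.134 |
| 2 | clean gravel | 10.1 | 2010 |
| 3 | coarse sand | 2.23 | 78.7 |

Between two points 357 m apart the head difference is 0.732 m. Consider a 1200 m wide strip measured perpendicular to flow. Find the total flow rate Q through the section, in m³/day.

Flow is parallel to layering, so each bed carries its own Darcy discharge and the transmissivities add.
Σ(K_i·b_i) = 0.134×7.74 + 2010×10.1 + 78.7×2.23 = 20478 m²/day.
Hydraulic gradient i = Δh / L = 0.732 / 357 = 0.002050.
Q = Σ(K_i·b_i) · W · i = 20478 × 1200 × 0.002050 = 50385 m³/day.

50400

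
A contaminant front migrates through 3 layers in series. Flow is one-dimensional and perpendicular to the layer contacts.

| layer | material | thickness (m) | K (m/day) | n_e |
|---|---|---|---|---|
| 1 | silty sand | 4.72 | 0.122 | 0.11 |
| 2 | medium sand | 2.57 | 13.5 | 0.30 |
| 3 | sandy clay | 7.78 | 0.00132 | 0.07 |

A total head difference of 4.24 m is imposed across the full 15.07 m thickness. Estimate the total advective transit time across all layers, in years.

With flow normal to the layers, continuity requires the same specific discharge q through every layer.
Σ(b_i/K_i) = 4.72/0.122 + 2.57/13.5 + 7.78/0.00132 = 5933 d.
q = Δh / Σ(b_i/K_i) = 4.24 / 5933 = 0.0007147 m/day.
In each layer the seepage velocity is v_i = q/n_i, so the layer transit time is t_i = b_i·n_i / q:
  layer 1 (silty sand): t_1 = 4.72 × 0.11 / 0.0007147 = 726.5 d
  layer 2 (medium sand): t_2 = 2.57 × 0.30 / 0.0007147 = 1079 d
  layer 3 (sandy clay): t_3 = 7.78 × 0.07 / 0.0007147 = 762.0 d
Total t = Σ t_i = 2567 days = 7.029 years.

7.03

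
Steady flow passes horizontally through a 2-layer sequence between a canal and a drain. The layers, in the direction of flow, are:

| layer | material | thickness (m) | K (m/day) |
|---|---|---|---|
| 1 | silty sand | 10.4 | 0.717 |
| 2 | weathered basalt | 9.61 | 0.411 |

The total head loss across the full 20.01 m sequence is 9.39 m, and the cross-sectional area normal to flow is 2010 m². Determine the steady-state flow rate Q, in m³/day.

498

Flow is perpendicular to layering, so the layers act in series and the equivalent K is the thickness-weighted harmonic mean.
Total thickness L = 10.4 + 9.61 = 20.01 m.
Σ(b_i/K_i) = 10.4/0.717 + 9.61/0.411 = 37.89 d.
K_eq = L / Σ(b_i/K_i) = 20.01 / 37.89 = 0.5282 m/day.
Q = K_eq · A · (Δh/L) = 0.5282 × 2010 × (9.39/20.01) = 498.2 m³/day.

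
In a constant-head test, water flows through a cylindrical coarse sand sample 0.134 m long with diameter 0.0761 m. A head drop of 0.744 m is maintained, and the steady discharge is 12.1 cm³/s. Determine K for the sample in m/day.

Cross-sectional area A = π·(d/2)² = π × (0.0761/2)² = 0.004548 m².
Convert discharge: 12.1 cm³/s = 1.210e-05 m³/s.
Darcy's law rearranged: K = Q·L / (A·Δh) = 1.210e-05 × 0.134 / (0.004548 × 0.744) = 0.0004791 m/s = 41.40 m/day.

41.4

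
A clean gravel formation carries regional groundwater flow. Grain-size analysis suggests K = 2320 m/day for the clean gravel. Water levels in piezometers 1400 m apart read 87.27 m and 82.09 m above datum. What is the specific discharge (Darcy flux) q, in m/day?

Hydraulic gradient i = (87.27 − 82.09) / 1400 = 5.18 / 1400 = 0.003700.
Specific discharge q = K · i = 2320 × 0.003700 = 8.584 m/day.

8.58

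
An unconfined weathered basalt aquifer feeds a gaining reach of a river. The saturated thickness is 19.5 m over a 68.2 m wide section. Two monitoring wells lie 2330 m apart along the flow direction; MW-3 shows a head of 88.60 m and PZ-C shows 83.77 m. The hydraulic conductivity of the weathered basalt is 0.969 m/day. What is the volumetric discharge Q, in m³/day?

2.67

Cross-sectional area A = 68.2 × 19.5 = 1330 m².
Hydraulic gradient i = (88.60 − 83.77) / 2330 = 4.83 / 2330 = 0.002073.
Darcy's law: Q = K · A · i = 0.9690 × 1330 × 0.002073 = 2.671 m³/day.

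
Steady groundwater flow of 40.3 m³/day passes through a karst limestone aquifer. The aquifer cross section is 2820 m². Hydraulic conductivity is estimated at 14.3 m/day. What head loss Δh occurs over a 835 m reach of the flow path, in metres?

From Q = K·A·i, i = Q / (K·A) = 40.3 / (14.30 × 2820) = 0.0009994.
Head loss Δh = i · L = 0.0009994 × 835 = 0.8345 m.

0.834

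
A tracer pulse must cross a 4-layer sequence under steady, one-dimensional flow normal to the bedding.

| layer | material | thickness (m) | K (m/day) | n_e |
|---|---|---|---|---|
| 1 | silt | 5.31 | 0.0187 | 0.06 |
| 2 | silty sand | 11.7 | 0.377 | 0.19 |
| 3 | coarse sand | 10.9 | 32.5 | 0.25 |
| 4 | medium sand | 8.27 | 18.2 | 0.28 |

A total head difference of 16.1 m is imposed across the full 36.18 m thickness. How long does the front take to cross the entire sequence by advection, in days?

149

With flow normal to the layers, continuity requires the same specific discharge q through every layer.
Σ(b_i/K_i) = 5.31/0.0187 + 11.7/0.377 + 10.9/32.5 + 8.27/18.2 = 315.8 d.
q = Δh / Σ(b_i/K_i) = 16.1 / 315.8 = 0.05098 m/day.
In each layer the seepage velocity is v_i = q/n_i, so the layer transit time is t_i = b_i·n_i / q:
  layer 1 (silt): t_1 = 5.31 × 0.06 / 0.05098 = 6.249 d
  layer 2 (silty sand): t_2 = 11.7 × 0.19 / 0.05098 = 43.60 d
  layer 3 (coarse sand): t_3 = 10.9 × 0.25 / 0.05098 = 53.45 d
  layer 4 (medium sand): t_4 = 8.27 × 0.28 / 0.05098 = 45.42 d
Total t = Σ t_i = 148.7 days.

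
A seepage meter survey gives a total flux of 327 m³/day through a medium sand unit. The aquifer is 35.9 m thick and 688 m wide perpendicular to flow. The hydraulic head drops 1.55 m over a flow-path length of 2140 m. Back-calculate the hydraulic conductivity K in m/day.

Cross-sectional area A = 688 × 35.9 = 24699 m².
Hydraulic gradient i = Δh / L = 1.55 / 2140 = 0.0007243.
From Q = K·A·i, K = Q / (A·i) = 327 / (24699 × 0.0007243) = 18.28 m/day.

18.3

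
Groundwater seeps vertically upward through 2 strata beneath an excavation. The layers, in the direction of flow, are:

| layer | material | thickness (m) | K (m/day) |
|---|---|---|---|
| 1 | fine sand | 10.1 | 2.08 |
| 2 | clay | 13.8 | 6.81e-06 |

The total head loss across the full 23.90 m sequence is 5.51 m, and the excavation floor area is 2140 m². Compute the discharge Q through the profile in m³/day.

0.00582

Flow is perpendicular to layering, so the layers act in series and the equivalent K is the thickness-weighted harmonic mean.
Total thickness L = 10.1 + 13.8 = 23.90 m.
Σ(b_i/K_i) = 10.1/2.08 + 13.8/6.81e-06 = 2.026e+06 d.
K_eq = L / Σ(b_i/K_i) = 23.90 / 2.026e+06 = 1.179e-05 m/day.
Q = K_eq · A · (Δh/L) = 1.179e-05 × 2140 × (5.51/23.90) = 0.005819 m³/day.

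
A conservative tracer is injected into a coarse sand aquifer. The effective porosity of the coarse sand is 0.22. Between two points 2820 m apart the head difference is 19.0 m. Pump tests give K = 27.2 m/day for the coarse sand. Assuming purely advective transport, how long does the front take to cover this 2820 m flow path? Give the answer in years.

Hydraulic gradient i = Δh / L = 19.0 / 2820 = 0.006738.
Darcy flux q = K · i = 27.20 × 0.006738 = 0.1833 m/day.
Seepage velocity v = q / n_e = 0.1833 / 0.22 = 0.8330 m/day.
Travel time t = L / v = 2820 / 0.8330 = 3385 days = 9.268 years.

9.27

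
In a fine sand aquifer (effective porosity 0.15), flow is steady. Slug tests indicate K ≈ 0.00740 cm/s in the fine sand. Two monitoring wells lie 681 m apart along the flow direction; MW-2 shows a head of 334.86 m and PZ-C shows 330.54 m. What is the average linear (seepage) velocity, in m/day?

0.270

Convert K: 0.00740 cm/s × 864 = 6.394 m/day.
Hydraulic gradient i = (334.86 − 330.54) / 681 = 4.32 / 681 = 0.006344.
Darcy flux q = K · i = 6.394 × 0.006344 = 0.04056 m/day.
Seepage velocity v = q / n_e = 0.04056 / 0.15 = 0.2704 m/day.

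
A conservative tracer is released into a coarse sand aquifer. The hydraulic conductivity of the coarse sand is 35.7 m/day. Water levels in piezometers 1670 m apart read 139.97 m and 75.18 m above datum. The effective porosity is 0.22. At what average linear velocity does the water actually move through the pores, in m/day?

Hydraulic gradient i = (139.97 − 75.18) / 1670 = 64.79 / 1670 = 0.03880.
Darcy flux q = K · i = 35.70 × 0.03880 = 1.385 m/day.
Seepage velocity v = q / n_e = 1.385 / 0.22 = 6.296 m/day.

6.30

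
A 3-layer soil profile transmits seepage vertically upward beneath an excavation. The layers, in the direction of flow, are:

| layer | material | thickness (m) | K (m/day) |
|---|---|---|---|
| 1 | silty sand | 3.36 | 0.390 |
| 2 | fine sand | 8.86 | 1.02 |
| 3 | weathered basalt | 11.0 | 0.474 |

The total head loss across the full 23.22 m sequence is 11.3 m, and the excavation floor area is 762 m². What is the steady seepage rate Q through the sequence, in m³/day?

Flow is perpendicular to layering, so the layers act in series and the equivalent K is the thickness-weighted harmonic mean.
Total thickness L = 3.36 + 8.86 + 11.0 = 23.22 m.
Σ(b_i/K_i) = 3.36/0.390 + 8.86/1.02 + 11.0/0.474 = 40.51 d.
K_eq = L / Σ(b_i/K_i) = 23.22 / 40.51 = 0.5732 m/day.
Q = K_eq · A · (Δh/L) = 0.5732 × 762 × (11.3/23.22) = 212.6 m³/day.

213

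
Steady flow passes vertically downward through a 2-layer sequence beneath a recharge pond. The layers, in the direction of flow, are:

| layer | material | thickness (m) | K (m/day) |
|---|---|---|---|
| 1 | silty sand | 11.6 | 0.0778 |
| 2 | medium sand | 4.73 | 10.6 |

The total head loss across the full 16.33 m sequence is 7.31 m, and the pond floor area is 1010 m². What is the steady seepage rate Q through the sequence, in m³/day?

Flow is perpendicular to layering, so the layers act in series and the equivalent K is the thickness-weighted harmonic mean.
Total thickness L = 11.6 + 4.73 = 16.33 m.
Σ(b_i/K_i) = 11.6/0.0778 + 4.73/10.6 = 149.5 d.
K_eq = L / Σ(b_i/K_i) = 16.33 / 149.5 = 0.1092 m/day.
Q = K_eq · A · (Δh/L) = 0.1092 × 1010 × (7.31/16.33) = 49.37 m³/day.

49.4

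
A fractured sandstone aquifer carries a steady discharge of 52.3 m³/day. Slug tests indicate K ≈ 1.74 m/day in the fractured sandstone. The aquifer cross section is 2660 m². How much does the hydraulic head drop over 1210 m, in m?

From Q = K·A·i, i = Q / (K·A) = 52.3 / (1.740 × 2660) = 0.01130.
Head loss Δh = i · L = 0.01130 × 1210 = 13.67 m.

13.7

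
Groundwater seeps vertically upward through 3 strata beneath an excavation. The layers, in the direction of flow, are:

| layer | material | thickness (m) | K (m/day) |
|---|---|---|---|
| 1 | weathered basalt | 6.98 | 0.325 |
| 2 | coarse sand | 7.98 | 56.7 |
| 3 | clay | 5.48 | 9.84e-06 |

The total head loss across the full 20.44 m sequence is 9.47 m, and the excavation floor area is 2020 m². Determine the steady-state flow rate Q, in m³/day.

0.0343

Flow is perpendicular to layering, so the layers act in series and the equivalent K is the thickness-weighted harmonic mean.
Total thickness L = 6.98 + 7.98 + 5.48 = 20.44 m.
Σ(b_i/K_i) = 6.98/0.325 + 7.98/56.7 + 5.48/9.84e-06 = 5.569e+05 d.
K_eq = L / Σ(b_i/K_i) = 20.44 / 5.569e+05 = 3.670e-05 m/day.
Q = K_eq · A · (Δh/L) = 3.670e-05 × 2020 × (9.47/20.44) = 0.03435 m³/day.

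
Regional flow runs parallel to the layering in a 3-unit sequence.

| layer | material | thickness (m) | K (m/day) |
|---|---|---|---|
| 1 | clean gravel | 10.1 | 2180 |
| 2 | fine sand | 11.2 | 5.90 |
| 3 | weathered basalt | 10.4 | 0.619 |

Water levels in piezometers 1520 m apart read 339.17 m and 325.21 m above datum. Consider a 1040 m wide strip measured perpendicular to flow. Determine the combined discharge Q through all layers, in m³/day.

211000

Flow is parallel to layering, so each bed carries its own Darcy discharge and the transmissivities add.
Σ(K_i·b_i) = 2180×10.1 + 5.90×11.2 + 0.619×10.4 = 22091 m²/day.
Hydraulic gradient i = (339.17 − 325.21) / 1520 = 13.96 / 1520 = 0.009184.
Q = Σ(K_i·b_i) · W · i = 22091 × 1040 × 0.009184 = 2.110e+05 m³/day.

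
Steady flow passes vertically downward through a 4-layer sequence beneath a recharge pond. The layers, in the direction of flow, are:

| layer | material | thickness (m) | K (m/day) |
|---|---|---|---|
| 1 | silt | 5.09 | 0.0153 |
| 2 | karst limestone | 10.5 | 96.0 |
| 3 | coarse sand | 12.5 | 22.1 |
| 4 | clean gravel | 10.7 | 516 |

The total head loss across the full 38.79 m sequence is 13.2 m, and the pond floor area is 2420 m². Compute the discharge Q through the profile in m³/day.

95.8

Flow is perpendicular to layering, so the layers act in series and the equivalent K is the thickness-weighted harmonic mean.
Total thickness L = 5.09 + 10.5 + 12.5 + 10.7 = 38.79 m.
Σ(b_i/K_i) = 5.09/0.0153 + 10.5/96.0 + 12.5/22.1 + 10.7/516 = 333.4 d.
K_eq = L / Σ(b_i/K_i) = 38.79 / 333.4 = 0.1164 m/day.
Q = K_eq · A · (Δh/L) = 0.1164 × 2420 × (13.2/38.79) = 95.82 m³/day.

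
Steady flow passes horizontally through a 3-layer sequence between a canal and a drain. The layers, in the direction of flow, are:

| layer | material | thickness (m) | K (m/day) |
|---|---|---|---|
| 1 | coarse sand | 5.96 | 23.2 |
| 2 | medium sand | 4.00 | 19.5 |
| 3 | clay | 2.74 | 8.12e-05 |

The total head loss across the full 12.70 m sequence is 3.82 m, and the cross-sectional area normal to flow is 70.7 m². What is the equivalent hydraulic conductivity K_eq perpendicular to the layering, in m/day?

0.000376

Flow is perpendicular to layering, so the layers act in series and the equivalent K is the thickness-weighted harmonic mean.
Total thickness L = 5.96 + 4.00 + 2.74 = 12.70 m.
Σ(b_i/K_i) = 5.96/23.2 + 4.00/19.5 + 2.74/8.12e-05 = 33744 d.
K_eq = L / Σ(b_i/K_i) = 12.70 / 33744 = 0.0003764 m/day.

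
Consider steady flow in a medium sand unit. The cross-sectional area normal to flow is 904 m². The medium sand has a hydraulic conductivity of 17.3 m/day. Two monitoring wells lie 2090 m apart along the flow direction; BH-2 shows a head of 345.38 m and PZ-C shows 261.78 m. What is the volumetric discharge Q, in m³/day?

Hydraulic gradient i = (345.38 − 261.78) / 2090 = 83.6 / 2090 = 0.04000.
Darcy's law: Q = K · A · i = 17.30 × 904.0 × 0.04000 = 625.6 m³/day.

626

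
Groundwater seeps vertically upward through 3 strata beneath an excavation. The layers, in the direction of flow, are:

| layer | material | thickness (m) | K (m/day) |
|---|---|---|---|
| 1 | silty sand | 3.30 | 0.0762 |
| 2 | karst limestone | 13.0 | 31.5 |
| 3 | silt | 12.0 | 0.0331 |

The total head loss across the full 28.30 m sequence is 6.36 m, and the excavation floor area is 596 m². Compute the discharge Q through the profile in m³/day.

Flow is perpendicular to layering, so the layers act in series and the equivalent K is the thickness-weighted harmonic mean.
Total thickness L = 3.30 + 13.0 + 12.0 = 28.30 m.
Σ(b_i/K_i) = 3.30/0.0762 + 13.0/31.5 + 12.0/0.0331 = 406.3 d.
K_eq = L / Σ(b_i/K_i) = 28.30 / 406.3 = 0.06966 m/day.
Q = K_eq · A · (Δh/L) = 0.06966 × 596 × (6.36/28.30) = 9.330 m³/day.

9.33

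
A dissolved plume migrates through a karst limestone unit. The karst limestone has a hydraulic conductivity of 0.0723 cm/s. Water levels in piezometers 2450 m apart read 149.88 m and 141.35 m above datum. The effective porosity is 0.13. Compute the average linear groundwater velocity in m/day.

1.67

Convert K: 0.0723 cm/s × 864 = 62.47 m/day.
Hydraulic gradient i = (149.88 − 141.35) / 2450 = 8.53 / 2450 = 0.003482.
Darcy flux q = K · i = 62.47 × 0.003482 = 0.2175 m/day.
Seepage velocity v = q / n_e = 0.2175 / 0.13 = 1.673 m/day.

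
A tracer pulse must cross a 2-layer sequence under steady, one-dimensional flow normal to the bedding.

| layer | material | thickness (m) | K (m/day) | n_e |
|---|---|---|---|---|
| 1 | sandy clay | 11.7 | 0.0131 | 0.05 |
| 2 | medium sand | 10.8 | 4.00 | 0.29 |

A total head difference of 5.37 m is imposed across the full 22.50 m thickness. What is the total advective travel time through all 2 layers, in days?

With flow normal to the layers, continuity requires the same specific discharge q through every layer.
Σ(b_i/K_i) = 11.7/0.0131 + 10.8/4.00 = 895.8 d.
q = Δh / Σ(b_i/K_i) = 5.37 / 895.8 = 0.005994 m/day.
In each layer the seepage velocity is v_i = q/n_i, so the layer transit time is t_i = b_i·n_i / q:
  layer 1 (sandy clay): t_1 = 11.7 × 0.05 / 0.005994 = 97.59 d
  layer 2 (medium sand): t_2 = 10.8 × 0.29 / 0.005994 = 522.5 d
Total t = Σ t_i = 620.1 days.

620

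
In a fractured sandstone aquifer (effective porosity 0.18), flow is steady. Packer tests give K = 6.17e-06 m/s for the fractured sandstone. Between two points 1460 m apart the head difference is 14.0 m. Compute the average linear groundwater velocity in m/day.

0.0284

Convert K: 6.17e-06 m/s × 86400 = 0.5331 m/day.
Hydraulic gradient i = Δh / L = 14.0 / 1460 = 0.009589.
Darcy flux q = K · i = 0.5331 × 0.009589 = 0.005112 m/day.
Seepage velocity v = q / n_e = 0.005112 / 0.18 = 0.02840 m/day.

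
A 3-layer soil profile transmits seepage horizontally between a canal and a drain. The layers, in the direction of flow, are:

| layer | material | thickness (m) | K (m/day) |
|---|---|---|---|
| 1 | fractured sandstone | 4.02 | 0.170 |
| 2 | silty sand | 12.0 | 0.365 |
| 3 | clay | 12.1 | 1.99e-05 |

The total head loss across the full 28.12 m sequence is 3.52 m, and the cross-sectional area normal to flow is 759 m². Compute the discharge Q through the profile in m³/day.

Flow is perpendicular to layering, so the layers act in series and the equivalent K is the thickness-weighted harmonic mean.
Total thickness L = 4.02 + 12.0 + 12.1 = 28.12 m.
Σ(b_i/K_i) = 4.02/0.170 + 12.0/0.365 + 12.1/1.99e-05 = 6.081e+05 d.
K_eq = L / Σ(b_i/K_i) = 28.12 / 6.081e+05 = 4.624e-05 m/day.
Q = K_eq · A · (Δh/L) = 4.624e-05 × 759 × (3.52/28.12) = 0.004394 m³/day.

0.00439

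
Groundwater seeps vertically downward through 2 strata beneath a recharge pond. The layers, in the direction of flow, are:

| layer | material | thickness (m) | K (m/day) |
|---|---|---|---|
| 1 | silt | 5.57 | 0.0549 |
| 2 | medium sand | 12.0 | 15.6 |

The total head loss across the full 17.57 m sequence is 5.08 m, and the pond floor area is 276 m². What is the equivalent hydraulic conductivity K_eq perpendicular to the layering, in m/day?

Flow is perpendicular to layering, so the layers act in series and the equivalent K is the thickness-weighted harmonic mean.
Total thickness L = 5.57 + 12.0 = 17.57 m.
Σ(b_i/K_i) = 5.57/0.0549 + 12.0/15.6 = 102.2 d.
K_eq = L / Σ(b_i/K_i) = 17.57 / 102.2 = 0.1719 m/day.

0.172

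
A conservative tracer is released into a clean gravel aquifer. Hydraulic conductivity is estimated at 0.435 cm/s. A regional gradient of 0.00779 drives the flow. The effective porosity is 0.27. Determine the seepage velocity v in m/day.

10.8

Convert K: 0.435 cm/s × 864 = 375.8 m/day.
Hydraulic gradient i = 0.00779.
Darcy flux q = K · i = 375.8 × 0.007790 = 2.928 m/day.
Seepage velocity v = q / n_e = 2.928 / 0.27 = 10.84 m/day.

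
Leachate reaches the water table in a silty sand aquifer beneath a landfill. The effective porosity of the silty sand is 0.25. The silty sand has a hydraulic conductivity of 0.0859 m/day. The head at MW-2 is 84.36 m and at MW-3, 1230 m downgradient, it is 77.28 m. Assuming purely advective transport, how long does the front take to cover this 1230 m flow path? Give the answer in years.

1700

Hydraulic gradient i = (84.36 − 77.28) / 1230 = 7.08 / 1230 = 0.005756.
Darcy flux q = K · i = 0.08590 × 0.005756 = 0.0004944 m/day.
Seepage velocity v = q / n_e = 0.0004944 / 0.25 = 0.001978 m/day.
Travel time t = L / v = 1230 / 0.001978 = 6.219e+05 days = 1703 years.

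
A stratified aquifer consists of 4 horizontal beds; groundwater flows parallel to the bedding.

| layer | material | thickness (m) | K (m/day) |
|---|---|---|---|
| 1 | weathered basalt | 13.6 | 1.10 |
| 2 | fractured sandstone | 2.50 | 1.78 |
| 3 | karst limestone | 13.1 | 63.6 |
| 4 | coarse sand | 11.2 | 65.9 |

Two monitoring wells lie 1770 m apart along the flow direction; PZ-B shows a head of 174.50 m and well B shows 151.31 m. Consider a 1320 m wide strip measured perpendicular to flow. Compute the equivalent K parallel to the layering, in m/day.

39.4

Flow is parallel to layering, so each bed carries its own Darcy discharge and the transmissivities add.
Σ(K_i·b_i) = 1.10×13.6 + 1.78×2.50 + 63.6×13.1 + 65.9×11.2 = 1591 m²/day.
Total thickness b = 40.40 m, so K_eq = Σ(K_i·b_i)/b = 39.37 m/day.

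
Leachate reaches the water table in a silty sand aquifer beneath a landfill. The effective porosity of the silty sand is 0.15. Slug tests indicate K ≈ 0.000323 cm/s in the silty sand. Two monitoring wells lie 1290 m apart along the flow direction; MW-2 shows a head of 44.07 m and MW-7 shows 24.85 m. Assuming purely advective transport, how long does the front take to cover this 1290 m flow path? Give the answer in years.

127

Convert K: 0.000323 cm/s × 864 = 0.2791 m/day.
Hydraulic gradient i = (44.07 − 24.85) / 1290 = 19.22 / 1290 = 0.01490.
Darcy flux q = K · i = 0.2791 × 0.01490 = 0.004158 m/day.
Seepage velocity v = q / n_e = 0.004158 / 0.15 = 0.02772 m/day.
Travel time t = L / v = 1290 / 0.02772 = 46537 days = 127.4 years.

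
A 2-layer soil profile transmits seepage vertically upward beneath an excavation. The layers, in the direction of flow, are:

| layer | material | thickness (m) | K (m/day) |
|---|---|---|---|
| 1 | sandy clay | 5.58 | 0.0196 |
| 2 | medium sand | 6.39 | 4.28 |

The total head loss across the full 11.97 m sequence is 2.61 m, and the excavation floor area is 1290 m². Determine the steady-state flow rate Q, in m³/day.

11.8

Flow is perpendicular to layering, so the layers act in series and the equivalent K is the thickness-weighted harmonic mean.
Total thickness L = 5.58 + 6.39 = 11.97 m.
Σ(b_i/K_i) = 5.58/0.0196 + 6.39/4.28 = 286.2 d.
K_eq = L / Σ(b_i/K_i) = 11.97 / 286.2 = 0.04183 m/day.
Q = K_eq · A · (Δh/L) = 0.04183 × 1290 × (2.61/11.97) = 11.76 m³/day.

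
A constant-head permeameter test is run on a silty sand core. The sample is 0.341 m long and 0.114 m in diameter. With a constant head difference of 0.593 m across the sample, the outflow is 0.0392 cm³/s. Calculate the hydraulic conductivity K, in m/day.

Cross-sectional area A = π·(d/2)² = π × (0.114/2)² = 0.01021 m².
Convert discharge: 0.0392 cm³/s = 3.920e-08 m³/s.
Darcy's law rearranged: K = Q·L / (A·Δh) = 3.920e-08 × 0.341 / (0.01021 × 0.593) = 2.208e-06 m/s = 0.1908 m/day.

0.191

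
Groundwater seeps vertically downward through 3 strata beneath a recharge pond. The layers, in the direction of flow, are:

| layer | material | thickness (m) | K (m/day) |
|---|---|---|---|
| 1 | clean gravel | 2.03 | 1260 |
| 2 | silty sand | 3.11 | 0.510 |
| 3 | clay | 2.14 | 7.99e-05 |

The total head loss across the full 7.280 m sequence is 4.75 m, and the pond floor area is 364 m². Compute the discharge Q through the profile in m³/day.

0.0645

Flow is perpendicular to layering, so the layers act in series and the equivalent K is the thickness-weighted harmonic mean.
Total thickness L = 2.03 + 3.11 + 2.14 = 7.280 m.
Σ(b_i/K_i) = 2.03/1260 + 3.11/0.510 + 2.14/7.99e-05 = 26790 d.
K_eq = L / Σ(b_i/K_i) = 7.280 / 26790 = 0.0002717 m/day.
Q = K_eq · A · (Δh/L) = 0.0002717 × 364 × (4.75/7.280) = 0.06454 m³/day.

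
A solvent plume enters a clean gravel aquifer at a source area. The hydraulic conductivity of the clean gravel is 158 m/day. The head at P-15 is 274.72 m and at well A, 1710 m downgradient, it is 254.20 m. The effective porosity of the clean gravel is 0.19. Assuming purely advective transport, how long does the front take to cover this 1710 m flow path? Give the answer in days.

Hydraulic gradient i = (274.72 − 254.20) / 1710 = 20.52 / 1710 = 0.01200.
Darcy flux q = K · i = 158.0 × 0.01200 = 1.896 m/day.
Seepage velocity v = q / n_e = 1.896 / 0.19 = 9.979 m/day.
Travel time t = L / v = 1710 / 9.979 = 171.4 days.

171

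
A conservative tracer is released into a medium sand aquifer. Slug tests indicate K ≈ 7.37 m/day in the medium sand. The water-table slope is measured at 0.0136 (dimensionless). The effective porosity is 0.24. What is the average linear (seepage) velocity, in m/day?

0.418

Hydraulic gradient i = 0.0136.
Darcy flux q = K · i = 7.370 × 0.01360 = 0.1002 m/day.
Seepage velocity v = q / n_e = 0.1002 / 0.24 = 0.4176 m/day.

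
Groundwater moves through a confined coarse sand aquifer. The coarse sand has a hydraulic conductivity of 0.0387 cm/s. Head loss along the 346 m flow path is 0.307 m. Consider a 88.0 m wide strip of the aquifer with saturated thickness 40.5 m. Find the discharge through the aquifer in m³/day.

Convert K: 0.0387 cm/s × 864 = 33.44 m/day.
Cross-sectional area A = 88.0 × 40.5 = 3564 m².
Hydraulic gradient i = Δh / L = 0.307 / 346 = 0.0008873.
Darcy's law: Q = K · A · i = 33.44 × 3564 × 0.0008873 = 105.7 m³/day.

106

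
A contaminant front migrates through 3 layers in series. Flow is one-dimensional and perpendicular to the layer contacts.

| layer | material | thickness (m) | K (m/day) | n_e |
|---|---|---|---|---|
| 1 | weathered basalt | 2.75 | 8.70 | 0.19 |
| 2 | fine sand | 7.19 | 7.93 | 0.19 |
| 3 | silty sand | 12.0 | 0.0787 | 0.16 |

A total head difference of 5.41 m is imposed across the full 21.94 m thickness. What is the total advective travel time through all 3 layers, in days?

108

With flow normal to the layers, continuity requires the same specific discharge q through every layer.
Σ(b_i/K_i) = 2.75/8.70 + 7.19/7.93 + 12.0/0.0787 = 153.7 d.
q = Δh / Σ(b_i/K_i) = 5.41 / 153.7 = 0.03520 m/day.
In each layer the seepage velocity is v_i = q/n_i, so the layer transit time is t_i = b_i·n_i / q:
  layer 1 (weathered basalt): t_1 = 2.75 × 0.19 / 0.03520 = 14.84 d
  layer 2 (fine sand): t_2 = 7.19 × 0.19 / 0.03520 = 38.81 d
  layer 3 (silty sand): t_3 = 12.0 × 0.16 / 0.03520 = 54.55 d
Total t = Σ t_i = 108.2 days.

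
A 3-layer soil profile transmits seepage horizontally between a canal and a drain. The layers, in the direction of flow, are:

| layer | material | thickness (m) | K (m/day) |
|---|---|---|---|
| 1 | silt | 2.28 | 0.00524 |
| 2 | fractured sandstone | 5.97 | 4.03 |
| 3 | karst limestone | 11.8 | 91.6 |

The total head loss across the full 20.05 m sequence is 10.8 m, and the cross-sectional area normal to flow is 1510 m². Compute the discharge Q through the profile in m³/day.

Flow is perpendicular to layering, so the layers act in series and the equivalent K is the thickness-weighted harmonic mean.
Total thickness L = 2.28 + 5.97 + 11.8 = 20.05 m.
Σ(b_i/K_i) = 2.28/0.00524 + 5.97/4.03 + 11.8/91.6 = 436.7 d.
K_eq = L / Σ(b_i/K_i) = 20.05 / 436.7 = 0.04591 m/day.
Q = K_eq · A · (Δh/L) = 0.04591 × 1510 × (10.8/20.05) = 37.34 m³/day.

37.3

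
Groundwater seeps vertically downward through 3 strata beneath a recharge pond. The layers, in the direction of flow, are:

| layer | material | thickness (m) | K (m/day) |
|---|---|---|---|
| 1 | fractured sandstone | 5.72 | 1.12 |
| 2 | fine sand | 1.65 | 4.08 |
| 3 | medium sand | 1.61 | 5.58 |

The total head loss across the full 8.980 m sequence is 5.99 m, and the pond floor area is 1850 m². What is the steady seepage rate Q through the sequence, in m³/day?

1910

Flow is perpendicular to layering, so the layers act in series and the equivalent K is the thickness-weighted harmonic mean.
Total thickness L = 5.72 + 1.65 + 1.61 = 8.980 m.
Σ(b_i/K_i) = 5.72/1.12 + 1.65/4.08 + 1.61/5.58 = 5.800 d.
K_eq = L / Σ(b_i/K_i) = 8.980 / 5.800 = 1.548 m/day.
Q = K_eq · A · (Δh/L) = 1.548 × 1850 × (5.99/8.980) = 1911 m³/day.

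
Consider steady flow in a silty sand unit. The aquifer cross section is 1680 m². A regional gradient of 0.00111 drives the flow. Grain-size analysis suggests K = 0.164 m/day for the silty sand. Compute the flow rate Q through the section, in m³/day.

Hydraulic gradient i = 0.00111.
Darcy's law: Q = K · A · i = 0.1640 × 1680 × 0.001110 = 0.3058 m³/day.

0.306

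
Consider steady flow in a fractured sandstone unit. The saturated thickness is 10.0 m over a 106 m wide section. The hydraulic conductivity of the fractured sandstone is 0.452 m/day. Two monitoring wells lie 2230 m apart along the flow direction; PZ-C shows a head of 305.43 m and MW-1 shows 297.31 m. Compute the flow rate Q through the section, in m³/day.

1.74

Cross-sectional area A = 106 × 10.0 = 1060 m².
Hydraulic gradient i = (305.43 − 297.31) / 2230 = 8.12 / 2230 = 0.003641.
Darcy's law: Q = K · A · i = 0.4520 × 1060 × 0.003641 = 1.745 m³/day.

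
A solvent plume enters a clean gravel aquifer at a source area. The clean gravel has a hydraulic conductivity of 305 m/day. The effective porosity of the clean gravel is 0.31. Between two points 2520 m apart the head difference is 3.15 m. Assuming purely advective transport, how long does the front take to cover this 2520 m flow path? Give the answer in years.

5.61

Hydraulic gradient i = Δh / L = 3.15 / 2520 = 0.001250.
Darcy flux q = K · i = 305.0 × 0.001250 = 0.3813 m/day.
Seepage velocity v = q / n_e = 0.3813 / 0.31 = 1.230 m/day.
Travel time t = L / v = 2520 / 1.230 = 2049 days = 5.610 years.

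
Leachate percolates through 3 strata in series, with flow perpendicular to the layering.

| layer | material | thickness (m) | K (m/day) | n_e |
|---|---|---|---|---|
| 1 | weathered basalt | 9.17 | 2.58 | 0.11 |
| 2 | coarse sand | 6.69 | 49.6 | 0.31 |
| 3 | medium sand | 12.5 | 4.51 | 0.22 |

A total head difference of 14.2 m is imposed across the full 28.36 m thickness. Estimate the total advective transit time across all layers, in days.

With flow normal to the layers, continuity requires the same specific discharge q through every layer.
Σ(b_i/K_i) = 9.17/2.58 + 6.69/49.6 + 12.5/4.51 = 6.461 d.
q = Δh / Σ(b_i/K_i) = 14.2 / 6.461 = 2.198 m/day.
In each layer the seepage velocity is v_i = q/n_i, so the layer transit time is t_i = b_i·n_i / q:
  layer 1 (weathered basalt): t_1 = 9.17 × 0.11 / 2.198 = 0.4589 d
  layer 2 (coarse sand): t_2 = 6.69 × 0.31 / 2.198 = 0.9436 d
  layer 3 (medium sand): t_3 = 12.5 × 0.22 / 2.198 = 1.251 d
Total t = Σ t_i = 2.654 days.

2.65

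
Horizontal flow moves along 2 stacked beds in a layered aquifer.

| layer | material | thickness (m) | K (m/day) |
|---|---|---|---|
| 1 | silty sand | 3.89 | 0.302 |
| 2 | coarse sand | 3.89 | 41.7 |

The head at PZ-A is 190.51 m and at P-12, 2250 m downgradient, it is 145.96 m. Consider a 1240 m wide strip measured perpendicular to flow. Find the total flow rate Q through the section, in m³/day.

4010

Flow is parallel to layering, so each bed carries its own Darcy discharge and the transmissivities add.
Σ(K_i·b_i) = 0.302×3.89 + 41.7×3.89 = 163.4 m²/day.
Hydraulic gradient i = (190.51 − 145.96) / 2250 = 44.55 / 2250 = 0.01980.
Q = Σ(K_i·b_i) · W · i = 163.4 × 1240 × 0.01980 = 4011 m³/day.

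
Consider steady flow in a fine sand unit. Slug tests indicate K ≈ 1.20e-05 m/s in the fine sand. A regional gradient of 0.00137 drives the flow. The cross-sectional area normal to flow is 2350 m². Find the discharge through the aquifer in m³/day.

3.34

Convert K: 1.20e-05 m/s × 86400 = 1.037 m/day.
Hydraulic gradient i = 0.00137.
Darcy's law: Q = K · A · i = 1.037 × 2350 × 0.001370 = 3.338 m³/day.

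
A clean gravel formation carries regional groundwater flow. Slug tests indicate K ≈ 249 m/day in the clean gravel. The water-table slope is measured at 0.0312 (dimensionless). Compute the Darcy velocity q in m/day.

7.77

Hydraulic gradient i = 0.0312.
Specific discharge q = K · i = 249.0 × 0.03120 = 7.769 m/day.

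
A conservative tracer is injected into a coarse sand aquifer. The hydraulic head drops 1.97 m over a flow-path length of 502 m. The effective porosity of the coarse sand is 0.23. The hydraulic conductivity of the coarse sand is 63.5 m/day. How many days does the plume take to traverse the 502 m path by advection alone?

Hydraulic gradient i = Δh / L = 1.97 / 502 = 0.003924.
Darcy flux q = K · i = 63.50 × 0.003924 = 0.2492 m/day.
Seepage velocity v = q / n_e = 0.2492 / 0.23 = 1.083 m/day.
Travel time t = L / v = 502 / 1.083 = 463.3 days.

463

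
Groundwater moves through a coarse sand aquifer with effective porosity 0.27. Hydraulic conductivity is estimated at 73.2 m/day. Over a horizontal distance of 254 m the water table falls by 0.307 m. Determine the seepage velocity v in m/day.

Hydraulic gradient i = Δh / L = 0.307 / 254 = 0.001209.
Darcy flux q = K · i = 73.20 × 0.001209 = 0.08847 m/day.
Seepage velocity v = q / n_e = 0.08847 / 0.27 = 0.3277 m/day.

0.328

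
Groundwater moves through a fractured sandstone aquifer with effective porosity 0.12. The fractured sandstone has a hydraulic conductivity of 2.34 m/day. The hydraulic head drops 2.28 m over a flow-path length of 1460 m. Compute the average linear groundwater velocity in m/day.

0.0305

Hydraulic gradient i = Δh / L = 2.28 / 1460 = 0.001562.
Darcy flux q = K · i = 2.340 × 0.001562 = 0.003654 m/day.
Seepage velocity v = q / n_e = 0.003654 / 0.12 = 0.03045 m/day.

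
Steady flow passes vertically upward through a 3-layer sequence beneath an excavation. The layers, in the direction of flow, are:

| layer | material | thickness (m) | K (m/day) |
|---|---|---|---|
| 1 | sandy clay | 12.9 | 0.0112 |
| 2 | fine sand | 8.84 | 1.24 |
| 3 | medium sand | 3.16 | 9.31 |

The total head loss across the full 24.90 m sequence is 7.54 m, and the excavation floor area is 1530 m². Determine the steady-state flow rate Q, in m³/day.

Flow is perpendicular to layering, so the layers act in series and the equivalent K is the thickness-weighted harmonic mean.
Total thickness L = 12.9 + 8.84 + 3.16 = 24.90 m.
Σ(b_i/K_i) = 12.9/0.0112 + 8.84/1.24 + 3.16/9.31 = 1159 d.
K_eq = L / Σ(b_i/K_i) = 24.90 / 1159 = 0.02148 m/day.
Q = K_eq · A · (Δh/L) = 0.02148 × 1530 × (7.54/24.90) = 9.951 m³/day.

9.95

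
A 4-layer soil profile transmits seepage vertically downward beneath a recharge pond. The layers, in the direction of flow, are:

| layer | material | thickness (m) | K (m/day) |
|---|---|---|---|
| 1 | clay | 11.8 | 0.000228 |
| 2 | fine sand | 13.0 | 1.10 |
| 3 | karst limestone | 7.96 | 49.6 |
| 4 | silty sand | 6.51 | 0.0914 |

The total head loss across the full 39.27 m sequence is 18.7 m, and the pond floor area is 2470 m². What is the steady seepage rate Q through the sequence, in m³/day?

Flow is perpendicular to layering, so the layers act in series and the equivalent K is the thickness-weighted harmonic mean.
Total thickness L = 11.8 + 13.0 + 7.96 + 6.51 = 39.27 m.
Σ(b_i/K_i) = 11.8/0.000228 + 13.0/1.10 + 7.96/49.6 + 6.51/0.0914 = 51838 d.
K_eq = L / Σ(b_i/K_i) = 39.27 / 51838 = 0.0007576 m/day.
Q = K_eq · A · (Δh/L) = 0.0007576 × 2470 × (18.7/39.27) = 0.8910 m³/day.

0.891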